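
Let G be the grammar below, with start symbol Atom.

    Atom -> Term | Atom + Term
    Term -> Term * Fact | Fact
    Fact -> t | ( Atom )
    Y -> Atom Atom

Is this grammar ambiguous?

Unambiguous

Only Atom, Term, Fact are reachable from Atom; ignoring the rest: The grammar is stratified — Atom handles '+' (left-recursive), Term handles '*', Fact atoms. Each operator has a fixed associativity and precedence level, so every string has one parse.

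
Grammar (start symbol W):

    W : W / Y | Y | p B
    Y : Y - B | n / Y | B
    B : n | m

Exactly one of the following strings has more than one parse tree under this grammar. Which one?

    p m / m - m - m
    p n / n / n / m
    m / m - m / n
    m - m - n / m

p m / m - m - m: 1 tree
p n / n / n / m: 4 trees
m / m - m / n: 1 tree
m - m - n / m: 1 tree

p n / n / n / m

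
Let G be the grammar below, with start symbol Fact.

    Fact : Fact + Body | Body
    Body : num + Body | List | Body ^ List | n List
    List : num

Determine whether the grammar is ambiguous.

Witness: num + num

Derivation 1: Fact ⇒ Fact + Body ⇒ Body + Body ⇒ List + Body ⇒ num + Body ⇒ num + List ⇒ num + num
Derivation 2: Fact ⇒ Body ⇒ num + Body ⇒ num + List ⇒ num + num

Two distinct leftmost derivations for the same string.

Ambiguous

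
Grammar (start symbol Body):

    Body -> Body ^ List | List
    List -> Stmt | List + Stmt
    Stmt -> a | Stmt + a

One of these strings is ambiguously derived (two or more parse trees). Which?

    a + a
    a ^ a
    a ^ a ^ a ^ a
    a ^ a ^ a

a + a

a + a: 2 trees
a ^ a: 1 tree
a ^ a ^ a ^ a: 1 tree
a ^ a ^ a: 1 tree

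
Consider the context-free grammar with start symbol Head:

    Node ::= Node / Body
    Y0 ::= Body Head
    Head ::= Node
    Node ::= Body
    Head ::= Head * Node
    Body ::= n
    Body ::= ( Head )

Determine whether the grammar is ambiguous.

Only Head, Node, Body are reachable from Head; ignoring the rest: Head → Head * Node | Node  ;  Node → Node / Body | Body  — a left-associative chain with Body at the bottom. Each string factors uniquely by precedence.

Unambiguous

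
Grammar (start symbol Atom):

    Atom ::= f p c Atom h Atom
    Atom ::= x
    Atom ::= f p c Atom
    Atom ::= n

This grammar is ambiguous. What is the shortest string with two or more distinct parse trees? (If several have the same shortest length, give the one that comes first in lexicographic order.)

length 1: no string has ≥2 trees
length 4: no string has ≥2 trees
length 6: no string has ≥2 trees
length 7: no string has ≥2 trees
length 9: f p c f p c n h n has 2 parse trees

Two derivations of f p c f p c n h n:
  Atom ⇒ f p c Atom h Atom ⇒ f p c f p c Atom h Atom ⇒ f p c f p c n h Atom ⇒ f p c f p c n h n
  Atom ⇒ f p c Atom ⇒ f p c f p c Atom h Atom ⇒ f p c f p c n h Atom ⇒ f p c f p c n h n

f p c f p c n h n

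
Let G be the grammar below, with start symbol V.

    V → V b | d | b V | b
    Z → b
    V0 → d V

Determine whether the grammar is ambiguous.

Ambiguous

Witness: b b

Derivation 1: V ⇒ V b ⇒ b b
Derivation 2: V ⇒ b V ⇒ b b

Two distinct leftmost derivations for the same string.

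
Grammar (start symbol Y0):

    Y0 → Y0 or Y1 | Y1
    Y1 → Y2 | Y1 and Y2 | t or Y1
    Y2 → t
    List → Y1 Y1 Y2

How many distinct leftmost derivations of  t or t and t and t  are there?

Parse trees for t or t and t and t:
  [Y0 [Y0 [Y1 [Y2 t]]] or [Y1 [Y1 [Y1 [Y2 t]] and [Y2 t]] and [Y2 t]]]
  [Y0 [Y1 [Y1 [Y1 t or [Y1 [Y2 t]]] and [Y2 t]] and [Y2 t]]]
  [Y0 [Y1 [Y1 t or [Y1 [Y1 [Y2 t]] and [Y2 t]]] and [Y2 t]]]
  [Y0 [Y1 t or [Y1 [Y1 [Y1 [Y2 t]] and [Y2 t]] and [Y2 t]]]]

4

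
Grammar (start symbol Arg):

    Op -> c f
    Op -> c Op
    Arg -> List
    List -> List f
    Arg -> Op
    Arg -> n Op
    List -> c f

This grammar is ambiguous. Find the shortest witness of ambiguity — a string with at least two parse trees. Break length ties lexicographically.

length 2: c f has 2 parse trees

Two derivations of c f:
  Arg ⇒ List ⇒ c f
  Arg ⇒ Op ⇒ c f

c f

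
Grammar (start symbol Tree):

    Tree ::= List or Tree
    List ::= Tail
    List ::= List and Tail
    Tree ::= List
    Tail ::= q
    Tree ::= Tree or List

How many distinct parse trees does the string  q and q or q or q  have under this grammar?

Parse trees for q and q or q or q:
  [Tree [List [List [Tail q]] and [Tail q]] or [Tree [List [Tail q]] or [Tree [List [Tail q]]]]]
  [Tree [List [List [Tail q]] and [Tail q]] or [Tree [Tree [List [Tail q]]] or [List [Tail q]]]]
  [Tree [Tree [List [List [Tail q]] and [Tail q]] or [Tree [List [Tail q]]]] or [List [Tail q]]]
  [Tree [Tree [Tree [List [List [Tail q]] and [Tail q]]] or [List [Tail q]]] or [List [Tail q]]]

4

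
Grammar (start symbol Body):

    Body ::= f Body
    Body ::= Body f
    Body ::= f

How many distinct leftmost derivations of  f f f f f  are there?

16

Parse trees for f f f f f (showing first 6 of 16):
  [Body f [Body f [Body f [Body f [Body f]]]]]
  [Body f [Body f [Body f [Body [Body f] f]]]]
  [Body f [Body f [Body [Body f [Body f]] f]]]
  [Body f [Body f [Body [Body [Body f] f] f]]]
  [Body f [Body [Body f [Body f [Body f]]] f]]
  [Body f [Body [Body f [Body [Body f] f]] f]]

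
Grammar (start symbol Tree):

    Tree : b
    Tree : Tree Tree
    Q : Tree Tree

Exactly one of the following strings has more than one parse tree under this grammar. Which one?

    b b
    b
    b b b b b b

b b b b b b

b b: 1 tree
b: 1 tree
b b b b b b: 42 trees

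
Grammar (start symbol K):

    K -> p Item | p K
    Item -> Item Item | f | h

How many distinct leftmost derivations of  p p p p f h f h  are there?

5

Parse trees for p p p p f h f h:
  [K p [K p [K p [K p [Item [Item f] [Item [Item h] [Item [Item f] [Item h]]]]]]]]
  [K p [K p [K p [K p [Item [Item f] [Item [Item [Item h] [Item f]] [Item h]]]]]]]
  [K p [K p [K p [K p [Item [Item [Item f] [Item h]] [Item [Item f] [Item h]]]]]]]
  [K p [K p [K p [K p [Item [Item [Item f] [Item [Item h] [Item f]]] [Item h]]]]]]
  [K p [K p [K p [K p [Item [Item [Item [Item f] [Item h]] [Item f]] [Item h]]]]]]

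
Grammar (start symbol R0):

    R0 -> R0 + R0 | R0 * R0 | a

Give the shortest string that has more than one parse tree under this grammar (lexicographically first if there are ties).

length 1: no string has ≥2 trees
length 3: no string has ≥2 trees
length 5: a * a * a has 2 parse trees

Two derivations of a * a * a:
  R0 ⇒ R0 * R0 ⇒ R0 * R0 * R0 ⇒ a * R0 * R0 ⇒ a * a * R0 ⇒ a * a * a
  R0 ⇒ R0 * R0 ⇒ a * R0 ⇒ a * R0 * R0 ⇒ a * a * R0 ⇒ a * a * a

a * a * a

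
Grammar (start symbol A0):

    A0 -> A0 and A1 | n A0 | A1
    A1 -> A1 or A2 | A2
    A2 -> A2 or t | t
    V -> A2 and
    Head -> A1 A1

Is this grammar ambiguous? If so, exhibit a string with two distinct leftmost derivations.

Witness: t or t

Derivation 1: A0 ⇒ A1 ⇒ A1 or A2 ⇒ A2 or A2 ⇒ t or A2 ⇒ t or t
Derivation 2: A0 ⇒ A1 ⇒ A2 ⇒ A2 or t ⇒ t or t

Two distinct leftmost derivations for the same string.

Ambiguous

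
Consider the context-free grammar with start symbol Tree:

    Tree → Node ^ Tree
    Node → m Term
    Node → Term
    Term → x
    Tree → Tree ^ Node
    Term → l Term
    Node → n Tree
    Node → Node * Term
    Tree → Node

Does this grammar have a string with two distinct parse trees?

Witness: x ^ x

Derivation 1: Tree ⇒ Node ^ Tree ⇒ Term ^ Tree ⇒ x ^ Tree ⇒ x ^ Node ⇒ x ^ Term ⇒ x ^ x
Derivation 2: Tree ⇒ Tree ^ Node ⇒ Node ^ Node ⇒ Term ^ Node ⇒ x ^ Node ⇒ x ^ Term ⇒ x ^ x

Two distinct leftmost derivations for the same string.

Ambiguous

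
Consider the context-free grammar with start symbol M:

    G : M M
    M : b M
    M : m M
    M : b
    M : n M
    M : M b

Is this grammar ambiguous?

Ambiguous

Witness: b b

Derivation 1: M ⇒ b M ⇒ b b
Derivation 2: M ⇒ M b ⇒ b b

Two distinct leftmost derivations for the same string.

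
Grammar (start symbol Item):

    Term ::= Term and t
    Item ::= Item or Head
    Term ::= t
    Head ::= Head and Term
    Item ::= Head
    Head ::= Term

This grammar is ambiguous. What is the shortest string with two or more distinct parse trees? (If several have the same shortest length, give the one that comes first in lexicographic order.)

t and t

length 1: no string has ≥2 trees
length 3: t and t has 2 parse trees

Two derivations of t and t:
  Item ⇒ Head ⇒ Head and Term ⇒ Term and Term ⇒ t and Term ⇒ t and t
  Item ⇒ Head ⇒ Term ⇒ Term and t ⇒ t and t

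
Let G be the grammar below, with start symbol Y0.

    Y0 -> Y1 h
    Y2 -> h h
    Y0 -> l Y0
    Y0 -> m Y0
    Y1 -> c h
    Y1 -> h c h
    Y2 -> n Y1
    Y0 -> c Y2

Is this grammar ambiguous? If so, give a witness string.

Ambiguous

Witness: c h h

Derivation 1: Y0 ⇒ Y1 h ⇒ c h h
Derivation 2: Y0 ⇒ c Y2 ⇒ c h h

Two distinct leftmost derivations for the same string.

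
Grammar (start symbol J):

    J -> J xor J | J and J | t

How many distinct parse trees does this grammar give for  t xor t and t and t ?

Parse trees for t xor t and t and t:
  [J [J t] xor [J [J t] and [J [J t] and [J t]]]]
  [J [J t] xor [J [J [J t] and [J t]] and [J t]]]
  [J [J [J t] xor [J t]] and [J [J t] and [J t]]]
  [J [J [J t] xor [J [J t] and [J t]]] and [J t]]
  [J [J [J [J t] xor [J t]] and [J t]] and [J t]]

5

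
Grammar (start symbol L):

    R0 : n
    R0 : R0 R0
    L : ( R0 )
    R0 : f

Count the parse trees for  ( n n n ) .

2

Parse trees for ( n n n ):
  [L ( [R0 [R0 n] [R0 [R0 n] [R0 n]]] )]
  [L ( [R0 [R0 [R0 n] [R0 n]] [R0 n]] )]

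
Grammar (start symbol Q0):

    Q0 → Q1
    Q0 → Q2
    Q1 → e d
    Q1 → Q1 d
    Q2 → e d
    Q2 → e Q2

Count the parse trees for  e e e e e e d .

Parse trees for e e e e e e d:
  [Q0 [Q2 e [Q2 e [Q2 e [Q2 e [Q2 e [Q2 e d]]]]]]]

1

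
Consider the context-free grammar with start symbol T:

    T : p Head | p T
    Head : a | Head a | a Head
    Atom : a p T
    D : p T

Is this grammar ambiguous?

Ambiguous

Witness: p a a

Derivation 1: T ⇒ p Head ⇒ p Head a ⇒ p a a
Derivation 2: T ⇒ p Head ⇒ p a Head ⇒ p a a

Two distinct leftmost derivations for the same string.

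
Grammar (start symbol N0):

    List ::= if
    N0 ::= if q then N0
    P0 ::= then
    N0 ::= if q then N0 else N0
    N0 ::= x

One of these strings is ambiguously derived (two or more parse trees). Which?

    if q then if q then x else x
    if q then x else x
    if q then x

if q then if q then x else x

if q then if q then x else x: 2 trees
if q then x else x: 1 tree
if q then x: 1 tree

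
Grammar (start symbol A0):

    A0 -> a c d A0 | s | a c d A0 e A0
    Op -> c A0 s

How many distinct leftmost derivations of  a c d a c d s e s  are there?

Parse trees for a c d a c d s e s:
  [A0 a c d [A0 a c d [A0 s] e [A0 s]]]
  [A0 a c d [A0 a c d [A0 s]] e [A0 s]]

2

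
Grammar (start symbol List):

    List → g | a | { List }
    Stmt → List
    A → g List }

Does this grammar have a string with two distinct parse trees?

Only List is reachable from List; ignoring the rest: L(List) is { openⁿ atom closeⁿ : n ≥ 0 }. The bracket depth fixes n, and the derivation is forced at every step.

Unambiguous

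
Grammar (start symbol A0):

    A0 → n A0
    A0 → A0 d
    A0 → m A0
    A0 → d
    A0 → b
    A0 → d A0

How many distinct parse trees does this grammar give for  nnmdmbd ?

6

Parse trees for nnmdmbd:
  [A0 n [A0 n [A0 [A0 m [A0 d [A0 m [A0 b]]]] d]]]
  [A0 n [A0 n [A0 m [A0 [A0 d [A0 m [A0 b]]] d]]]]
  [A0 n [A0 n [A0 m [A0 d [A0 [A0 m [A0 b]] d]]]]]
  [A0 n [A0 n [A0 m [A0 d [A0 m [A0 [A0 b] d]]]]]]
  [A0 n [A0 [A0 n [A0 m [A0 d [A0 m [A0 b]]]]] d]]
  [A0 [A0 n [A0 n [A0 m [A0 d [A0 m [A0 b]]]]]] d]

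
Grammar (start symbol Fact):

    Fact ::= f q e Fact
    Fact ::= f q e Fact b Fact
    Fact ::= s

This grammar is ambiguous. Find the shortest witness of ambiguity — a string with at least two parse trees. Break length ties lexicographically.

length 1: no string has ≥2 trees
length 4: no string has ≥2 trees
length 6: no string has ≥2 trees
length 7: no string has ≥2 trees
length 9: f q e f q e s b s has 2 parse trees

Two derivations of f q e f q e s b s:
  Fact ⇒ f q e Fact ⇒ f q e f q e Fact b Fact ⇒ f q e f q e s b Fact ⇒ f q e f q e s b s
  Fact ⇒ f q e Fact b Fact ⇒ f q e f q e Fact b Fact ⇒ f q e f q e s b Fact ⇒ f q e f q e s b s

f q e f q e s b s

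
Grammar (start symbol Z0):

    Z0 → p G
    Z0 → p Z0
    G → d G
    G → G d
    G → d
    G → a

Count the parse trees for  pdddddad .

6

Parse trees for pdddddad:
  [Z0 p [G d [G d [G d [G d [G d [G [G a] d]]]]]]]
  [Z0 p [G d [G d [G d [G d [G [G d [G a]] d]]]]]]
  [Z0 p [G d [G d [G d [G [G d [G d [G a]]] d]]]]]
  [Z0 p [G d [G d [G [G d [G d [G d [G a]]]] d]]]]
  [Z0 p [G d [G [G d [G d [G d [G d [G a]]]]] d]]]
  [Z0 p [G [G d [G d [G d [G d [G d [G a]]]]]] d]]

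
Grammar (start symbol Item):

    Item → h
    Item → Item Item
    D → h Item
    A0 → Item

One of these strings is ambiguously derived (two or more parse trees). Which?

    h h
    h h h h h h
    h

h h: 1 tree
h h h h h h: 42 trees
h: 1 tree

h h h h h h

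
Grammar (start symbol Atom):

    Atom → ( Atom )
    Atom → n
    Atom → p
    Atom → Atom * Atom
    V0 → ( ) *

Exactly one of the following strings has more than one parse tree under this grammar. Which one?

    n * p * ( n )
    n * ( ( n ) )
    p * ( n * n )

n * p * ( n )

n * p * ( n ): 2 trees
n * ( ( n ) ): 1 tree
p * ( n * n ): 1 tree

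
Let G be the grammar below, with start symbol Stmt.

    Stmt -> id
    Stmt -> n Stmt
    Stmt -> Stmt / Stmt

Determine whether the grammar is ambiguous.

Ambiguous

Witness: n id / id

Derivation 1: Stmt ⇒ n Stmt ⇒ n Stmt / Stmt ⇒ n id / Stmt ⇒ n id / id
Derivation 2: Stmt ⇒ Stmt / Stmt ⇒ n Stmt / Stmt ⇒ n id / Stmt ⇒ n id / id

Two distinct leftmost derivations for the same string.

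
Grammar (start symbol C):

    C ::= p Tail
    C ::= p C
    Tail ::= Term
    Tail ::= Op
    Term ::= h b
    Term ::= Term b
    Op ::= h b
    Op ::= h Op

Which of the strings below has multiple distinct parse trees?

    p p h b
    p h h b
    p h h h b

p p h b

p p h b: 2 trees
p h h b: 1 tree
p h h h b: 1 tree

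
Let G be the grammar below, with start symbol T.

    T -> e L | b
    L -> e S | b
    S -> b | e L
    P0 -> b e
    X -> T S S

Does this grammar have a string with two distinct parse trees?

Only T, L, S are reachable from T; ignoring the rest: The reachable rules are right-linear with at most one rule per (nonterminal, next-terminal) pair. Each input token forces the next rule, so parsing is deterministic.

Unambiguous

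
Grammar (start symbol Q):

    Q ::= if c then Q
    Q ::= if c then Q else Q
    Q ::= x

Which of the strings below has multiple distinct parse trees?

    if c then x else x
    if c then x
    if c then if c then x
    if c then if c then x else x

if c then x else x: 1 tree
if c then x: 1 tree
if c then if c then x: 1 tree
if c then if c then x else x: 2 trees

if c then if c then x else x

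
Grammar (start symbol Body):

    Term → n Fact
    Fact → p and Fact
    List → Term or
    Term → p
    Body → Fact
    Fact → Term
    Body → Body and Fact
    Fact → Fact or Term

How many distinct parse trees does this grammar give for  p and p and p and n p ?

Parse trees for p and p and p and n p:
  [Body [Fact p and [Fact p and [Fact p and [Fact [Term n [Fact [Term p]]]]]]]]
  [Body [Body [Fact [Term p]]] and [Fact p and [Fact p and [Fact [Term n [Fact [Term p]]]]]]]
  [Body [Body [Fact p and [Fact [Term p]]]] and [Fact p and [Fact [Term n [Fact [Term p]]]]]]
  [Body [Body [Body [Fact [Term p]]] and [Fact [Term p]]] and [Fact p and [Fact [Term n [Fact [Term p]]]]]]
  [Body [Body [Fact p and [Fact p and [Fact [Term p]]]]] and [Fact [Term n [Fact [Term p]]]]]
  [Body [Body [Body [Fact [Term p]]] and [Fact p and [Fact [Term p]]]] and [Fact [Term n [Fact [Term p]]]]]
  [Body [Body [Body [Fact p and [Fact [Term p]]]] and [Fact [Term p]]] and [Fact [Term n [Fact [Term p]]]]]
  [Body [Body [Body [Body [Fact [Term p]]] and [Fact [Term p]]] and [Fact [Term p]]] and [Fact [Term n [Fact [Term p]]]]]

8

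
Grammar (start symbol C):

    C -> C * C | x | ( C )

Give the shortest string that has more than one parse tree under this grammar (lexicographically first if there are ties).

x * x * x

length 1: no string has ≥2 trees
length 3: no string has ≥2 trees
length 5: x * x * x has 2 parse trees

Two derivations of x * x * x:
  C ⇒ C * C ⇒ C * C * C ⇒ x * C * C ⇒ x * x * C ⇒ x * x * x
  C ⇒ C * C ⇒ x * C ⇒ x * C * C ⇒ x * x * C ⇒ x * x * x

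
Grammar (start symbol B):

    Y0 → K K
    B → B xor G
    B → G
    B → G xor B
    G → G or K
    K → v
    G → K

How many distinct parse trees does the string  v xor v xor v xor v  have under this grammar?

8

Parse trees for v xor v xor v xor v:
  [B [B [B [B [G [K v]]] xor [G [K v]]] xor [G [K v]]] xor [G [K v]]]
  [B [B [B [G [K v]] xor [B [G [K v]]]] xor [G [K v]]] xor [G [K v]]]
  [B [B [G [K v]] xor [B [B [G [K v]]] xor [G [K v]]]] xor [G [K v]]]
  [B [B [G [K v]] xor [B [G [K v]] xor [B [G [K v]]]]] xor [G [K v]]]
  [B [G [K v]] xor [B [B [B [G [K v]]] xor [G [K v]]] xor [G [K v]]]]
  [B [G [K v]] xor [B [B [G [K v]] xor [B [G [K v]]]] xor [G [K v]]]]
  [B [G [K v]] xor [B [G [K v]] xor [B [B [G [K v]]] xor [G [K v]]]]]
  [B [G [K v]] xor [B [G [K v]] xor [B [G [K v]] xor [B [G [K v]]]]]]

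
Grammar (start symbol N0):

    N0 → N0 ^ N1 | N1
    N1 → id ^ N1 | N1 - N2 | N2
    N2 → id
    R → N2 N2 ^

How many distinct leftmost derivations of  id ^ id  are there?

Parse trees for id ^ id:
  [N0 [N0 [N1 [N2 id]]] ^ [N1 [N2 id]]]
  [N0 [N1 id ^ [N1 [N2 id]]]]

2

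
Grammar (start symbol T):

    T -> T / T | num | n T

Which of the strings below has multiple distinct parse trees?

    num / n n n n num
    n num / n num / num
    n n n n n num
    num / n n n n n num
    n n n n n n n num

num / n n n n num: 1 tree
n num / n num / num: 7 trees
n n n n n num: 1 tree
num / n n n n n num: 1 tree
n n n n n n n num: 1 tree

n num / n num / num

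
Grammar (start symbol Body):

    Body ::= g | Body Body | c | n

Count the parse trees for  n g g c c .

Parse trees for n g g c c (showing first 6 of 14):
  [Body [Body n] [Body [Body g] [Body [Body g] [Body [Body c] [Body c]]]]]
  [Body [Body n] [Body [Body g] [Body [Body [Body g] [Body c]] [Body c]]]]
  [Body [Body n] [Body [Body [Body g] [Body g]] [Body [Body c] [Body c]]]]
  [Body [Body n] [Body [Body [Body g] [Body [Body g] [Body c]]] [Body c]]]
  [Body [Body n] [Body [Body [Body [Body g] [Body g]] [Body c]] [Body c]]]
  [Body [Body [Body n] [Body g]] [Body [Body g] [Body [Body c] [Body c]]]]

14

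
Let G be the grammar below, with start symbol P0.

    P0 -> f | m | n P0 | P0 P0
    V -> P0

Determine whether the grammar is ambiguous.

Ambiguous

Witness: f f f

Derivation 1: P0 ⇒ P0 P0 ⇒ f P0 ⇒ f P0 P0 ⇒ f f P0 ⇒ f f f
Derivation 2: P0 ⇒ P0 P0 ⇒ P0 P0 P0 ⇒ f P0 P0 ⇒ f f P0 ⇒ f f f

Two distinct leftmost derivations for the same string.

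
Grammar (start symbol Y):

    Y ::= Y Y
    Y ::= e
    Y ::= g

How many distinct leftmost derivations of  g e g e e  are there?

14

Parse trees for g e g e e (showing first 6 of 14):
  [Y [Y g] [Y [Y e] [Y [Y g] [Y [Y e] [Y e]]]]]
  [Y [Y g] [Y [Y e] [Y [Y [Y g] [Y e]] [Y e]]]]
  [Y [Y g] [Y [Y [Y e] [Y g]] [Y [Y e] [Y e]]]]
  [Y [Y g] [Y [Y [Y e] [Y [Y g] [Y e]]] [Y e]]]
  [Y [Y g] [Y [Y [Y [Y e] [Y g]] [Y e]] [Y e]]]
  [Y [Y [Y g] [Y e]] [Y [Y g] [Y [Y e] [Y e]]]]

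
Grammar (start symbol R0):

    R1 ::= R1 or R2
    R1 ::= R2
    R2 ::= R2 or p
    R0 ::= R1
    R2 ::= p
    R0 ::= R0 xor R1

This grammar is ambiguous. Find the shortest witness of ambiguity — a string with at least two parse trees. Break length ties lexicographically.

p or p

length 1: no string has ≥2 trees
length 3: p or p has 2 parse trees

Two derivations of p or p:
  R0 ⇒ R1 ⇒ R1 or R2 ⇒ R2 or R2 ⇒ p or R2 ⇒ p or p
  R0 ⇒ R1 ⇒ R2 ⇒ R2 or p ⇒ p or p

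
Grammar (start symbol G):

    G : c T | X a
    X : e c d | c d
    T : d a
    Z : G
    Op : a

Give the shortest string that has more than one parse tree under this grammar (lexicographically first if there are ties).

c d a

length 3: c d a has 2 parse trees

Two derivations of c d a:
  G ⇒ c T ⇒ c d a
  G ⇒ X a ⇒ c d a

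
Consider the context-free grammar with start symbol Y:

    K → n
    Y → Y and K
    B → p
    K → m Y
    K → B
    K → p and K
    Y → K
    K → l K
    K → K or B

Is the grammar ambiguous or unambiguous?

Ambiguous

Witness: p and n

Derivation 1: Y ⇒ Y and K ⇒ K and K ⇒ B and K ⇒ p and K ⇒ p and n
Derivation 2: Y ⇒ K ⇒ p and K ⇒ p and n

Two distinct leftmost derivations for the same string.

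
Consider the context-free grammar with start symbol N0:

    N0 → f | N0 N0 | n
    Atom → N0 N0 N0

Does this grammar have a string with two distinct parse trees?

Witness: f f f

Derivation 1: N0 ⇒ N0 N0 ⇒ f N0 ⇒ f N0 N0 ⇒ f f N0 ⇒ f f f
Derivation 2: N0 ⇒ N0 N0 ⇒ N0 N0 N0 ⇒ f N0 N0 ⇒ f f N0 ⇒ f f f

Two distinct leftmost derivations for the same string.

Ambiguous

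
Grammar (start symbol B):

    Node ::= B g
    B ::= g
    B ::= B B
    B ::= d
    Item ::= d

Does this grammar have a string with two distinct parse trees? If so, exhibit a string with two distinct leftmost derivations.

Ambiguous

Witness: d d d

Derivation 1: B ⇒ B B ⇒ B B B ⇒ d B B ⇒ d d B ⇒ d d d
Derivation 2: B ⇒ B B ⇒ d B ⇒ d B B ⇒ d d B ⇒ d d d

Two distinct leftmost derivations for the same string.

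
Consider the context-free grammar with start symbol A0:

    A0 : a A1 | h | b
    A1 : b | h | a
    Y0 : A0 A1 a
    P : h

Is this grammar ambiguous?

Unambiguous

(Y0, P are unreachable from A0, so their rules don't affect L(A0).) The reachable rules are right-linear with at most one rule per (nonterminal, next-terminal) pair. Each input token forces the next rule, so parsing is deterministic.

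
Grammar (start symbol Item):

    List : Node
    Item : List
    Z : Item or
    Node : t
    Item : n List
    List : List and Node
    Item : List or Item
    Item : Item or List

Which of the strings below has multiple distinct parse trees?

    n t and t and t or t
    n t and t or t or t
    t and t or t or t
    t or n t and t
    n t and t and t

n t and t and t or t: 1 tree
n t and t or t or t: 1 tree
t and t or t or t: 4 trees
t or n t and t: 1 tree
n t and t and t: 1 tree

t and t or t or t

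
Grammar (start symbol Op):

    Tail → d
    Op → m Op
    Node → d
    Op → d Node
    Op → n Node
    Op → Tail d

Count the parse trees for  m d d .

Parse trees for m d d:
  [Op m [Op d [Node d]]]
  [Op m [Op [Tail d] d]]

2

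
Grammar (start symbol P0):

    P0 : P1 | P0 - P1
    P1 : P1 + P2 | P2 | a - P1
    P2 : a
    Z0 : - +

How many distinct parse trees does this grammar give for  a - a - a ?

Parse trees for a - a - a:
  [P0 [P1 a - [P1 a - [P1 [P2 a]]]]]
  [P0 [P0 [P1 [P2 a]]] - [P1 a - [P1 [P2 a]]]]
  [P0 [P0 [P1 a - [P1 [P2 a]]]] - [P1 [P2 a]]]
  [P0 [P0 [P0 [P1 [P2 a]]] - [P1 [P2 a]]] - [P1 [P2 a]]]

4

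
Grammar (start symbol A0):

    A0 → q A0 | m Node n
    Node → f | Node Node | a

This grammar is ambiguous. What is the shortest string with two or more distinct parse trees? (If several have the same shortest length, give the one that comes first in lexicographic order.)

m a a a n

length 3: no string has ≥2 trees
length 4: no string has ≥2 trees
length 5: m a a a n has 2 parse trees

Two derivations of m a a a n:
  A0 ⇒ m Node n ⇒ m Node Node n ⇒ m Node Node Node n ⇒ m a Node Node n ⇒ m a a Node n ⇒ m a a a n
  A0 ⇒ m Node n ⇒ m Node Node n ⇒ m a Node n ⇒ m a Node Node n ⇒ m a a Node n ⇒ m a a a n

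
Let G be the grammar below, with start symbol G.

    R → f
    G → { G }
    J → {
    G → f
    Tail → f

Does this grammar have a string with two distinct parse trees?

Unambiguous

(J, R, Tail are unreachable from G, so their rules don't affect L(G).) Each string is a nest of matched brackets around a single atom. An opening bracket forces the recursive rule; an atom forces the base rule.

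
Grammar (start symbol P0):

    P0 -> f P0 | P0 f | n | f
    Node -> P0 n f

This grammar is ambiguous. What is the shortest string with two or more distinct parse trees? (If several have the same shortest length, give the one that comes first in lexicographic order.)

length 1: no string has ≥2 trees
length 2: f f has 2 parse trees

Two derivations of f f:
  P0 ⇒ f P0 ⇒ f f
  P0 ⇒ P0 f ⇒ f f

f f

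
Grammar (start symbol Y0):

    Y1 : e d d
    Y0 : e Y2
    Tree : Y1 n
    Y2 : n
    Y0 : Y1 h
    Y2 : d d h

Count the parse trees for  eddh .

Parse trees for eddh:
  [Y0 e [Y2 d d h]]
  [Y0 [Y1 e d d] h]

2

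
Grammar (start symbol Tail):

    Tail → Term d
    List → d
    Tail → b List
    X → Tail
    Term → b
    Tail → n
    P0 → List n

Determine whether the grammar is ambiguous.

Witness: b d

Derivation 1: Tail ⇒ Term d ⇒ b d
Derivation 2: Tail ⇒ b List ⇒ b d

Two distinct leftmost derivations for the same string.

Ambiguous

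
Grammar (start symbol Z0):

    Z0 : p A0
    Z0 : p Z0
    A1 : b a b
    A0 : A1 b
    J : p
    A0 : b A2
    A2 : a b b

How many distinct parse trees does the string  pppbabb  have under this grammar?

2

Parse trees for pppbabb:
  [Z0 p [Z0 p [Z0 p [A0 [A1 b a b] b]]]]
  [Z0 p [Z0 p [Z0 p [A0 b [A2 a b b]]]]]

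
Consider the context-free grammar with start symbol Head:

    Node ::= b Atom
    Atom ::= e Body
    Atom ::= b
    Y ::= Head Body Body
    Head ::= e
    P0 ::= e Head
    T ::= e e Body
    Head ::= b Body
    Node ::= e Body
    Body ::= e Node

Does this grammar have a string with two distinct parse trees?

Unambiguous

(T, Y, P0 are unreachable from Head, so their rules don't affect L(Head).) The reachable rules are right-linear with at most one rule per (nonterminal, next-terminal) pair. Each input token forces the next rule, so parsing is deterministic.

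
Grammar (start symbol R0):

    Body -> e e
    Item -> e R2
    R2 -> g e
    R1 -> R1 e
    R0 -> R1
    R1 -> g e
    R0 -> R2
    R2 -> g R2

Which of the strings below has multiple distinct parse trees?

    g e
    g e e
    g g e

g e

g e: 2 trees
g e e: 1 tree
g g e: 1 tree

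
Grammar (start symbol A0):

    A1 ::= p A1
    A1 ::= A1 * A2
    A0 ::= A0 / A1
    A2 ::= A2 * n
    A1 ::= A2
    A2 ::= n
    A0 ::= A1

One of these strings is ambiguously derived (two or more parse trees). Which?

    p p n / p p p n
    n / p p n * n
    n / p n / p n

n / p p n * n

p p n / p p p n: 1 tree
n / p p n * n: 4 trees
n / p n / p n: 1 tree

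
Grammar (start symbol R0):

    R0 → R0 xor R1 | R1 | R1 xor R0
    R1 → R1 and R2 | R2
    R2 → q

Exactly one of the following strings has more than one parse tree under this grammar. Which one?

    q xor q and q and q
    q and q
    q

q xor q and q and q

q xor q and q and q: 2 trees
q and q: 1 tree
q: 1 tree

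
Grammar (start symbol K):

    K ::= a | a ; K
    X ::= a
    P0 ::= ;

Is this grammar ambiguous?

Unambiguous

Only K is reachable from K; ignoring the rest: Right-recursive list with a separator: after each atom, whether the separator follows determines the rule. One parse per string.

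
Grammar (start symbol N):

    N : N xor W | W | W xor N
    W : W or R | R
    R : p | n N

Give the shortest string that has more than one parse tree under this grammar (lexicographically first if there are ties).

p xor p

length 1: no string has ≥2 trees
length 2: no string has ≥2 trees
length 3: p xor p has 2 parse trees

Two derivations of p xor p:
  N ⇒ N xor W ⇒ W xor W ⇒ R xor W ⇒ p xor W ⇒ p xor R ⇒ p xor p
  N ⇒ W xor N ⇒ R xor N ⇒ p xor N ⇒ p xor W ⇒ p xor R ⇒ p xor p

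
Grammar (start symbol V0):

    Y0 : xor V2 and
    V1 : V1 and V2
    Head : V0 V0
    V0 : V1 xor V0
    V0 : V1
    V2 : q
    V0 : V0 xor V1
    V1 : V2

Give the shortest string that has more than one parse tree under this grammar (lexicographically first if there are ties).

length 1: no string has ≥2 trees
length 3: q xor q has 2 parse trees

Two derivations of q xor q:
  V0 ⇒ V1 xor V0 ⇒ V2 xor V0 ⇒ q xor V0 ⇒ q xor V1 ⇒ q xor V2 ⇒ q xor q
  V0 ⇒ V0 xor V1 ⇒ V1 xor V1 ⇒ V2 xor V1 ⇒ q xor V1 ⇒ q xor V2 ⇒ q xor q

q xor q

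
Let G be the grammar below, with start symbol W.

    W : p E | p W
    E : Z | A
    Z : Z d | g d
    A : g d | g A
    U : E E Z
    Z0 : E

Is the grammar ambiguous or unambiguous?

Witness: p g d

Derivation 1: W ⇒ p E ⇒ p Z ⇒ p g d
Derivation 2: W ⇒ p E ⇒ p A ⇒ p g d

Two distinct leftmost derivations for the same string.

Ambiguous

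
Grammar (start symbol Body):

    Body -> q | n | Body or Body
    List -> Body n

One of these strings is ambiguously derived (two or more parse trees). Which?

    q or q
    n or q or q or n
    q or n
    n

n or q or q or n

q or q: 1 tree
n or q or q or n: 5 trees
q or n: 1 tree
n: 1 tree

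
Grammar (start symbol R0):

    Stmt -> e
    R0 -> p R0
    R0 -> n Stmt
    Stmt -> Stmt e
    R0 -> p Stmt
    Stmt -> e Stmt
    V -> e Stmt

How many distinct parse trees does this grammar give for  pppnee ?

Parse trees for pppnee:
  [R0 p [R0 p [R0 p [R0 n [Stmt [Stmt e] e]]]]]
  [R0 p [R0 p [R0 p [R0 n [Stmt e [Stmt e]]]]]]

2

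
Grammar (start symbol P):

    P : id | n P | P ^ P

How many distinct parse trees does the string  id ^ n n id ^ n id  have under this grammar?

Parse trees for id ^ n n id ^ n id:
  [P [P id] ^ [P n [P n [P [P id] ^ [P n [P id]]]]]]
  [P [P id] ^ [P n [P [P n [P id]] ^ [P n [P id]]]]]
  [P [P id] ^ [P [P n [P n [P id]]] ^ [P n [P id]]]]
  [P [P [P id] ^ [P n [P n [P id]]]] ^ [P n [P id]]]

4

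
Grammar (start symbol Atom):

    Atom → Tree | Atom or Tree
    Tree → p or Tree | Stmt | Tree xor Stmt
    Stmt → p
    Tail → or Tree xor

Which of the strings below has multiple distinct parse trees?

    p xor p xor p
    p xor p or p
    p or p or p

p xor p xor p: 1 tree
p xor p or p: 1 tree
p or p or p: 4 trees

p or p or p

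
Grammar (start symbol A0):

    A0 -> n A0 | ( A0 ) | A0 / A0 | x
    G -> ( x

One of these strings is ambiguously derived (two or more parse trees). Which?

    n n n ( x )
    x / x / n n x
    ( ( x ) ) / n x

n n n ( x ): 1 tree
x / x / n n x: 2 trees
( ( x ) ) / n x: 1 tree

x / x / n n x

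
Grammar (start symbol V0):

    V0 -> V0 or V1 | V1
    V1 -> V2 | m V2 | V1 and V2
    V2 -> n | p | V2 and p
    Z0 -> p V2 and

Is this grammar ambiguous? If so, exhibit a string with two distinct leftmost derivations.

Witness: n and p

Derivation 1: V0 ⇒ V1 ⇒ V2 ⇒ V2 and p ⇒ n and p
Derivation 2: V0 ⇒ V1 ⇒ V1 and V2 ⇒ V2 and V2 ⇒ n and V2 ⇒ n and p

Two distinct leftmost derivations for the same string.

Ambiguous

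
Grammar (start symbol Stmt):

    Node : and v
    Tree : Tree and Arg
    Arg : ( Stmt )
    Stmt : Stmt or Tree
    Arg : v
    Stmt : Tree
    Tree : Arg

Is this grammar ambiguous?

Only Stmt, Tree, Arg are reachable from Stmt; ignoring the rest: Stmt → Stmt or Tree | Tree  ;  Tree → Tree and Arg | Arg  — a left-associative chain with Arg at the bottom. Each string factors uniquely by precedence.

Unambiguous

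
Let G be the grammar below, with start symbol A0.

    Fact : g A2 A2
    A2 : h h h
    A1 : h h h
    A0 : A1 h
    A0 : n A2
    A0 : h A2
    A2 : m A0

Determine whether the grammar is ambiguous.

Ambiguous

Witness: h h h h

Derivation 1: A0 ⇒ A1 h ⇒ h h h h
Derivation 2: A0 ⇒ h A2 ⇒ h h h h

Two distinct leftmost derivations for the same string.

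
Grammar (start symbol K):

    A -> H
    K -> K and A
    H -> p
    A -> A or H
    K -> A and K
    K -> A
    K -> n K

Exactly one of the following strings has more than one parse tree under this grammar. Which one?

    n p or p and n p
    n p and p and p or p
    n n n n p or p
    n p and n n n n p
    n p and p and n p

n p and p and p or p

n p or p and n p: 1 tree
n p and p and p or p: 7 trees
n n n n p or p: 1 tree
n p and n n n n p: 1 tree
n p and p and n p: 1 tree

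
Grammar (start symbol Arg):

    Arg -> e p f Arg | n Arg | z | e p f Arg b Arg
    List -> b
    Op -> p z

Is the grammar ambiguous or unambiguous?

Ambiguous

Witness: e p f e p f z b z

Derivation 1: Arg ⇒ e p f Arg ⇒ e p f e p f Arg b Arg ⇒ e p f e p f z b Arg ⇒ e p f e p f z b z
Derivation 2: Arg ⇒ e p f Arg b Arg ⇒ e p f e p f Arg b Arg ⇒ e p f e p f z b Arg ⇒ e p f e p f z b z

Two distinct leftmost derivations for the same string.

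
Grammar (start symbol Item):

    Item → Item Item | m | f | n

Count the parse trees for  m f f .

2

Parse trees for m f f:
  [Item [Item m] [Item [Item f] [Item f]]]
  [Item [Item [Item m] [Item f]] [Item f]]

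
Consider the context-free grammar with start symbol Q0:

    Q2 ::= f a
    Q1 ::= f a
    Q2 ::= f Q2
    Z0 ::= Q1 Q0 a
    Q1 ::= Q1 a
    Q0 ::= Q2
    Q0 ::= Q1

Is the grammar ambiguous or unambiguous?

Witness: f a

Derivation 1: Q0 ⇒ Q2 ⇒ f a
Derivation 2: Q0 ⇒ Q1 ⇒ f a

Two distinct leftmost derivations for the same string.

Ambiguous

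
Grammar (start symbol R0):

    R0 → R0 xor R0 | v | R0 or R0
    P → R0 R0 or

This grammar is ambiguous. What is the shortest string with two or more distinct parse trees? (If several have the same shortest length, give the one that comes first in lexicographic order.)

v or v or v

length 1: no string has ≥2 trees
length 3: no string has ≥2 trees
length 5: v or v or v has 2 parse trees

Two derivations of v or v or v:
  R0 ⇒ R0 or R0 ⇒ v or R0 ⇒ v or R0 or R0 ⇒ v or v or R0 ⇒ v or v or v
  R0 ⇒ R0 or R0 ⇒ R0 or R0 or R0 ⇒ v or R0 or R0 ⇒ v or v or R0 ⇒ v or v or v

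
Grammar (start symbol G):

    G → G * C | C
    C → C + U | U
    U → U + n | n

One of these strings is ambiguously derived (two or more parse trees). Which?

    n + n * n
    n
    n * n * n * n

n + n * n

n + n * n: 2 trees
n: 1 tree
n * n * n * n: 1 tree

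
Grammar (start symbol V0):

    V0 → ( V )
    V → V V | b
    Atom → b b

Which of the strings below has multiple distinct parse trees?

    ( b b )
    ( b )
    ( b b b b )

( b b b b )

( b b ): 1 tree
( b ): 1 tree
( b b b b ): 5 trees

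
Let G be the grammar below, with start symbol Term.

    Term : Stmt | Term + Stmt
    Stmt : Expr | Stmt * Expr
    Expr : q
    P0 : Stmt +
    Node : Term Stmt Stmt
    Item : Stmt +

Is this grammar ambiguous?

(P0, Node, Item are unreachable from Term, so their rules don't affect L(Term).) Term → Term + Stmt | Stmt  ;  Stmt → Stmt * Expr | Expr  — a left-associative chain with Expr at the bottom. Each string factors uniquely by precedence.

Unambiguous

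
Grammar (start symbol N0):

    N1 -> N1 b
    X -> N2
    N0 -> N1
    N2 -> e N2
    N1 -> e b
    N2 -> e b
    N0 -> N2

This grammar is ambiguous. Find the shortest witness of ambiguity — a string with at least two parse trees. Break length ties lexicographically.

e b

length 2: e b has 2 parse trees

Two derivations of e b:
  N0 ⇒ N1 ⇒ e b
  N0 ⇒ N2 ⇒ e b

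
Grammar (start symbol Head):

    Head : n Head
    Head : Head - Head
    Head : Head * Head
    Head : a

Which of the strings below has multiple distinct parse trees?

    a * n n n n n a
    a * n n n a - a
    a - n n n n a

a * n n n n n a: 1 tree
a * n n n a - a: 5 trees
a - n n n n a: 1 tree

a * n n n a - a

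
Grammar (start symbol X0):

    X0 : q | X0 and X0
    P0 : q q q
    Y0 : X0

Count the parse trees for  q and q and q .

2

Parse trees for q and q and q:
  [X0 [X0 q] and [X0 [X0 q] and [X0 q]]]
  [X0 [X0 [X0 q] and [X0 q]] and [X0 q]]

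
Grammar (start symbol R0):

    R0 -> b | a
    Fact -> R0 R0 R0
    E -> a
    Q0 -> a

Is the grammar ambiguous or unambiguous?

Unambiguous

(Fact, E, Q0 are unreachable from R0, so their rules don't affect L(R0).) Restricted to the reachable nonterminals, every rule has the form A → t or A → t B, and no two rules for the same A share a first terminal. The grammar encodes a DFA — one run per string.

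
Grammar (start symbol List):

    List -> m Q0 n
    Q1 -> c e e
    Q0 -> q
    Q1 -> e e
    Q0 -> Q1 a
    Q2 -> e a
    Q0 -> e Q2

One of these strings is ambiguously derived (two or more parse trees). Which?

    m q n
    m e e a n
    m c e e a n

m q n: 1 tree
m e e a n: 2 trees
m c e e a n: 1 tree

m e e a n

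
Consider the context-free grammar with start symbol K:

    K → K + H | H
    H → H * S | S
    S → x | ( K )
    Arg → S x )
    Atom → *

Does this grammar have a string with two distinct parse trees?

(Arg, Atom are unreachable from K, so their rules don't affect L(K).) The grammar is stratified — K handles '+' (left-recursive), H handles '*', S atoms. Each operator has a fixed associativity and precedence level, so every string has one parse.

Unambiguous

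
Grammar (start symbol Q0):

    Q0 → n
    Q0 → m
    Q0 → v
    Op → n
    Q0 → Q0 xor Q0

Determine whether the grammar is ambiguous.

Ambiguous

Witness: m xor m xor m

Derivation 1: Q0 ⇒ Q0 xor Q0 ⇒ m xor Q0 ⇒ m xor Q0 xor Q0 ⇒ m xor m xor Q0 ⇒ m xor m xor m
Derivation 2: Q0 ⇒ Q0 xor Q0 ⇒ Q0 xor Q0 xor Q0 ⇒ m xor Q0 xor Q0 ⇒ m xor m xor Q0 ⇒ m xor m xor m

Two distinct leftmost derivations for the same string.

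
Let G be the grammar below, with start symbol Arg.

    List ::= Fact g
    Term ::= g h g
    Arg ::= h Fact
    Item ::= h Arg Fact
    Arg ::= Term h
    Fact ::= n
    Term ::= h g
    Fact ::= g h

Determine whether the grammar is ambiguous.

Witness: h g h

Derivation 1: Arg ⇒ h Fact ⇒ h g h
Derivation 2: Arg ⇒ Term h ⇒ h g h

Two distinct leftmost derivations for the same string.

Ambiguous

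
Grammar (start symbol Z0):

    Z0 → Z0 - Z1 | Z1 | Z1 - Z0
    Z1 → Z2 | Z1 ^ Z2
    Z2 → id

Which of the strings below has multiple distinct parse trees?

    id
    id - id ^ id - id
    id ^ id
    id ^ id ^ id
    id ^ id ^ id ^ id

id: 1 tree
id - id ^ id - id: 4 trees
id ^ id: 1 tree
id ^ id ^ id: 1 tree
id ^ id ^ id ^ id: 1 tree

id - id ^ id - id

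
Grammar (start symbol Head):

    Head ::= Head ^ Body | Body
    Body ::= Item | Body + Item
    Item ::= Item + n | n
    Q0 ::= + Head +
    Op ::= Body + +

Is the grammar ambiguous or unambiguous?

Witness: n + n

Derivation 1: Head ⇒ Body ⇒ Item ⇒ Item + n ⇒ n + n
Derivation 2: Head ⇒ Body ⇒ Body + Item ⇒ Item + Item ⇒ n + Item ⇒ n + n

Two distinct leftmost derivations for the same string.

Ambiguous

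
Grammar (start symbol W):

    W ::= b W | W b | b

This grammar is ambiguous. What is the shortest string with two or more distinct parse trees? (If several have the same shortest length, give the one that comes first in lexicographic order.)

b b

length 1: no string has ≥2 trees
length 2: b b has 2 parse trees

Two derivations of b b:
  W ⇒ b W ⇒ b b
  W ⇒ W b ⇒ b b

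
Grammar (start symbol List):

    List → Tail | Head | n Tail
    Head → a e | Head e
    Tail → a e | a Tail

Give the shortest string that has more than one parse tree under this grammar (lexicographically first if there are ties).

a e

length 2: a e has 2 parse trees

Two derivations of a e:
  List ⇒ Tail ⇒ a e
  List ⇒ Head ⇒ a e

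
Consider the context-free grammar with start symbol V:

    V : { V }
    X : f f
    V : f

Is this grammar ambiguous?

Unambiguous

(X is unreachable from V, so its rules don't affect L(V).) Each string is a nest of matched brackets around a single atom. An opening bracket forces the recursive rule; an atom forces the base rule.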